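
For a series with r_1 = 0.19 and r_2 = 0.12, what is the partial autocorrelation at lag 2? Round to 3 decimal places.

0.087

φ_{22} = (r_2 − r_1²) / (1 − r_1²)
r_1² = (0.19)² = 0.0361
Numerator = 0.12 − 0.0361 = 0.0839; denominator = 1 − 0.0361 = 0.9639
φ_{22} = 0.0839 / 0.9639 = 0.087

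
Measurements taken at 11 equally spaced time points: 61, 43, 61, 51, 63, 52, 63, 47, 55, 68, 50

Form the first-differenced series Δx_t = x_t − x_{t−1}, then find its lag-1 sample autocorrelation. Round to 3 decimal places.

First differences Δx: -18, 18, -10, 12, -11, 11, -16, 8, 13, -18
Mean of differences = -1.1000
Numerator Σ(Δx_t−Δx̄)(Δx_{t+1}−Δx̄) = -1284.7100
Denominator Σ(Δx_t−Δx̄)² = 1934.9000
r_1(Δx) = -1284.7100 / 1934.9000 = -0.664

-0.664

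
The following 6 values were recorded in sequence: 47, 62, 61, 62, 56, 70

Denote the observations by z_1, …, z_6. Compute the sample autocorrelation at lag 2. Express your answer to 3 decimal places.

Mean z̄ = (47 + 62 + 61 + 62 + 56 + 70)/6 = 59.6667
Numerator Σ_{t=1}^{4}(z_t−z̄)(z_{t+2}−z̄) = 7.7778
Denominator Σ(z_t−z̄)² = 293.3333
r_2 = 7.7778 / 293.3333 = 0.027

0.027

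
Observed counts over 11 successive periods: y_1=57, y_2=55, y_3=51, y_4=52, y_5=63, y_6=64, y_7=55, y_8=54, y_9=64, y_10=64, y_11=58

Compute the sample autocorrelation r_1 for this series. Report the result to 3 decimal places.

0.285

Mean ȳ = (57 + 55 + 51 + 52 + 63 + 64 + 55 + 54 + 64 + 64 + 58)/11 = 57.9091
Numerator Σ_{t=1}^{10}(y_t−ȳ)(y_{t+1}−ȳ) = 71.9917
Denominator Σ(y_t−ȳ)² = 252.9091
r_1 = 71.9917 / 252.9091 = 0.285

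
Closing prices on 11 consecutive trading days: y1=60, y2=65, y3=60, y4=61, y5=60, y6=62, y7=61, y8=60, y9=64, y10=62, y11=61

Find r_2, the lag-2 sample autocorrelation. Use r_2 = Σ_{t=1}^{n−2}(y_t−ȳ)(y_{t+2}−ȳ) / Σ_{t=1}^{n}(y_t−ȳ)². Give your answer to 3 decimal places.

Mean ȳ = (60 + 65 + 60 + 61 + 60 + 62 + 61 + 60 + 64 + 62 + 61)/11 = 61.4545
Numerator Σ_{t=1}^{9}(y_t−ȳ)(y_{t+2}−ȳ) = -0.8678
Denominator Σ(y_t−ȳ)² = 28.7273
r_2 = -0.8678 / 28.7273 = -0.030

-0.030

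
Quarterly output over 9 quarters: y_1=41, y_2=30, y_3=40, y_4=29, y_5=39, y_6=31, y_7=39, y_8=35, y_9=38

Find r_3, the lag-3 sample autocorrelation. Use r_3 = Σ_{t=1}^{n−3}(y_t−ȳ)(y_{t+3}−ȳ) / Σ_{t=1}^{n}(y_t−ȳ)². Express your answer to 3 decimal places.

-0.629

Mean ȳ = (41 + 30 + 40 + 29 + 39 + 31 + 39 + 35 + 38)/9 = 35.7778
Σ(y_t−ȳ)(y_{t+3}−ȳ) = (-35.3951) + (-18.6173) + (-20.1728) + (-21.8395) + (-2.5062) + (-10.6173) = -109.1481
Denominator Σ(y_t−ȳ)² = 173.5556
r_3 = -109.1481 / 173.5556 = -0.629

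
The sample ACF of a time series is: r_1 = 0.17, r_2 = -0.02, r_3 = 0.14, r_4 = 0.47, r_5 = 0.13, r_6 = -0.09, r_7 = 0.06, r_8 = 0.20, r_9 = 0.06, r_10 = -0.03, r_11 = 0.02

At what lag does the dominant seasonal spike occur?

The largest autocorrelation is r_4 = 0.47, with a weaker echo at lag 8 (0.20); the remaining lags stay at or below 0.17.
The dominant spike at lag 4 indicates a seasonal period of 4.

4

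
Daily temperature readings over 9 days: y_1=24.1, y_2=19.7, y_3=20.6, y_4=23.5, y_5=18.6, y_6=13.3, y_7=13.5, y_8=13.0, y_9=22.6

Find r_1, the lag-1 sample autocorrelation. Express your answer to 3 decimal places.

Mean ȳ = (24.1 + 19.7 + 20.6 + 23.5 + 18.6 + 13.3 + 13.5 + 13.0 + 22.6)/9 = 18.7667
Numerator Σ_{t=1}^{8}(y_t−ȳ)(y_{t+1}−ȳ) = 52.5456
Denominator Σ(y_t−ȳ)² = 160.6800
r_1 = 52.5456 / 160.6800 = 0.327

0.327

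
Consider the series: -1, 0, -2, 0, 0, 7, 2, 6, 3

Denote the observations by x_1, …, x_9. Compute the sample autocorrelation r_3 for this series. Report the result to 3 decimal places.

-0.167

Mean x̄ = (-1 + 0 − 2 + 0 + 0 + 7 + 2 + 6 + 3)/9 = 1.6667
Σ(x_t−x̄)(x_{t+3}−x̄) = (4.4444) + (2.7778) + (-19.5556) + (-0.5556) + (-7.2222) + (7.1111) = -13.0000
Denominator Σ(x_t−x̄)² = 78.0000
r_3 = -13.0000 / 78.0000 = -0.167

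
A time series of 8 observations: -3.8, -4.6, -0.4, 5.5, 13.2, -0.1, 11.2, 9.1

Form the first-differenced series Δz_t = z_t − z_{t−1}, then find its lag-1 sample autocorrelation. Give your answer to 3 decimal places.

-0.609

First differences Δz: -0.8, 4.2, 5.9, 7.7, -13.3, 11.3, -2.1
Mean of differences = 1.8429
Numerator Σ(Δz_t−Δz̄)(Δz_{t+1}−Δz̄) = -242.0933
Denominator Σ(Δz_t−Δz̄)² = 397.5971
r_1(Δz) = -242.0933 / 397.5971 = -0.609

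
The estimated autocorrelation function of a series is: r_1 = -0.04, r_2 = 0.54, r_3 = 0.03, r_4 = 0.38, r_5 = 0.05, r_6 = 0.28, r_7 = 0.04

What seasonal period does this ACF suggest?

2

The largest autocorrelation is r_2 = 0.54, with weaker echoes at lags 4 (0.38) and 6 (0.28); the remaining lags stay at or below 0.05.
The dominant spike at lag 2 indicates a seasonal period of 2.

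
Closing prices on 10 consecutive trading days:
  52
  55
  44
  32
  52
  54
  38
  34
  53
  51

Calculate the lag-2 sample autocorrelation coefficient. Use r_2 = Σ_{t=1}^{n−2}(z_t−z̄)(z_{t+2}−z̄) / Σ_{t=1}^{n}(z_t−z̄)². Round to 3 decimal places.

-0.734

Mean z̄ = (52 + 55 + 44 + 32 + 52 + 54 + 38 + 34 + 53 + 51)/10 = 46.5000
Numerator Σ_{t=1}^{8}(z_t−z̄)(z_{t+2}−z̄) = -511.5000
Denominator Σ(z_t−z̄)² = 696.5000
r_2 = -511.5000 / 696.5000 = -0.734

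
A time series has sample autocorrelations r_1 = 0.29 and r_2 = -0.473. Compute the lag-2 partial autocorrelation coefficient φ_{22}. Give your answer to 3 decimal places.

φ_{22} = (r_2 − r_1²) / (1 − r_1²)
r_1² = (0.29)² = 0.0841
Numerator = -0.473 − 0.0841 = -0.5571; denominator = 1 − 0.0841 = 0.9159
φ_{22} = -0.5571 / 0.9159 = -0.608

-0.608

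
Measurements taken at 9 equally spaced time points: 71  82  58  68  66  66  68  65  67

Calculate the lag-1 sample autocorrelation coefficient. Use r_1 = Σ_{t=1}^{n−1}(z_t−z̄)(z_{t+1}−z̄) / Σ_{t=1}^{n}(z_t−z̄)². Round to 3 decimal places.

Mean z̄ = (71 + 82 + 58 + 68 + 66 + 66 + 68 + 65 + 67)/9 = 67.8889
Numerator Σ_{t=1}^{8}(z_t−z̄)(z_{t+1}−z̄) = -91.3457
Denominator Σ(z_t−z̄)² = 322.8889
r_1 = -91.3457 / 322.8889 = -0.283

-0.283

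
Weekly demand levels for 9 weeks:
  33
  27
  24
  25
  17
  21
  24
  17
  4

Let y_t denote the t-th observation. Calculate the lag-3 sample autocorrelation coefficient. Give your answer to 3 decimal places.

0.097

Mean ȳ = (33 + 27 + 24 + 25 + 17 + 21 + 24 + 17 + 4)/9 = 21.3333
Numerator Σ_{t=1}^{6}(y_t−ȳ)(y_{t+3}−ȳ) = 51.6667
Denominator Σ(y_t−ȳ)² = 534.0000
r_3 = 51.6667 / 534.0000 = 0.097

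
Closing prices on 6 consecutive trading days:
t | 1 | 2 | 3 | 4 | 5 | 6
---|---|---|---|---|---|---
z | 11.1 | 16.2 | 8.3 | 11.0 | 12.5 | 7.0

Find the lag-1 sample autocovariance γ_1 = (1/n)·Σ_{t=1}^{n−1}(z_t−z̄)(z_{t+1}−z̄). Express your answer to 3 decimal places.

-3.264

Mean z̄ = (11.1 + 16.2 + 8.3 + 11.0 + 12.5 + 7.0)/6 = 11.0167
Σ_{t=1}^{5}(z_t−z̄)(z_{t+1}−z̄) = -19.5869
γ_1 = -19.5869 / 6 = -3.264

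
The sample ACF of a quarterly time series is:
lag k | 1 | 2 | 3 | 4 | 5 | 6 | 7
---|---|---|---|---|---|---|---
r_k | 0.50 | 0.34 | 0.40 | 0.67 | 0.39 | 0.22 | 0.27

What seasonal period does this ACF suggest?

The largest autocorrelation is r_4 = 0.67; the remaining lags stay at or below 0.50. The elevated value at lag 1 (0.50), dropping to 0.34 at lag 2, reflects decaying short-term dependence rather than seasonality.
The dominant spike at lag 4 indicates a seasonal period of 4.

4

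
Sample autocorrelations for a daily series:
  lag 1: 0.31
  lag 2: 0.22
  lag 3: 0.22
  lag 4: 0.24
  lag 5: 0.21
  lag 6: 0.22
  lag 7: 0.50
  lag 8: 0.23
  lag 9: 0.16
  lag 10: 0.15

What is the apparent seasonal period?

The largest autocorrelation is r_7 = 0.50; the remaining lags stay at or below 0.31. The elevated value at lag 1 (0.31), dropping to 0.22 at lag 2, reflects decaying short-term dependence rather than seasonality.
The dominant spike at lag 7 indicates a seasonal period of 7.

7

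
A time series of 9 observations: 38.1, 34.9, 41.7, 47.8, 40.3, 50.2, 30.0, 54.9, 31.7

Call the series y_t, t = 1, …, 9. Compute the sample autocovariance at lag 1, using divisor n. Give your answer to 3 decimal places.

-41.916

Mean ȳ = (38.1 + 34.9 + 41.7 + 47.8 + 40.3 + 50.2 + 30.0 + 54.9 + 31.7)/9 = 41.0667
Σ_{t=1}^{8}(y_t−ȳ)(y_{t+1}−ȳ) = -377.2478
γ_1 = -377.2478 / 9 = -41.916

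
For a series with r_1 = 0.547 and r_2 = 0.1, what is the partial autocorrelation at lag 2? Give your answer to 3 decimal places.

-0.284

φ_{22} = (r_2 − r_1²) / (1 − r_1²)
r_1² = (0.547)² = 0.299209
Numerator = 0.1 − 0.2992 = -0.1992; denominator = 1 − 0.2992 = 0.7008
φ_{22} = -0.1992 / 0.7008 = -0.284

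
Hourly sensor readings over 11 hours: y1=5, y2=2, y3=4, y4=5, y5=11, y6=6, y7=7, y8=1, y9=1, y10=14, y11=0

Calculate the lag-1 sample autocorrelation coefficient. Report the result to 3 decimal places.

Mean ȳ = (5 + 2 + 4 + 5 + 11 + 6 + 7 + 1 + 1 + 14 + 0)/11 = 5.0909
Numerator Σ_{t=1}^{10}(y_t−ȳ)(y_{t+1}−ȳ) = -62.5537
Denominator Σ(y_t−ȳ)² = 188.9091
r_1 = -62.5537 / 188.9091 = -0.331

-0.331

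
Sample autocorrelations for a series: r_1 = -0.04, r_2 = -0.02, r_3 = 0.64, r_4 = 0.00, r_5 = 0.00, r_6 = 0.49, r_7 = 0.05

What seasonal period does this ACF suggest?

The largest autocorrelation is r_3 = 0.64, with a weaker echo at lag 6 (0.49); the remaining lags stay at or below 0.05.
The dominant spike at lag 3 indicates a seasonal period of 3.

3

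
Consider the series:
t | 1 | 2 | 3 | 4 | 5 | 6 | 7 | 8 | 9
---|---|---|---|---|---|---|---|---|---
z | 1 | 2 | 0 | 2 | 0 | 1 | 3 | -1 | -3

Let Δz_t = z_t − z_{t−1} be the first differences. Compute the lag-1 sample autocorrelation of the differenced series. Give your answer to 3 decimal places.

-0.326

First differences Δz: 1, -2, 2, -2, 1, 2, -4, -2
Mean of differences = -0.5000
Numerator Σ(Δz_t−Δz̄)(Δz_{t+1}−Δz̄) = -11.7500
Denominator Σ(Δz_t−Δz̄)² = 36.0000
r_1(Δz) = -11.7500 / 36.0000 = -0.326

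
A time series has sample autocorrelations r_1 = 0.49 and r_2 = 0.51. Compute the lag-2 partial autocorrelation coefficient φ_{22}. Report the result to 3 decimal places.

φ_{22} = (r_2 − r_1²) / (1 − r_1²)
r_1² = (0.49)² = 0.2401
Numerator = 0.51 − 0.2401 = 0.2699; denominator = 1 − 0.2401 = 0.7599
φ_{22} = 0.2699 / 0.7599 = 0.355

0.355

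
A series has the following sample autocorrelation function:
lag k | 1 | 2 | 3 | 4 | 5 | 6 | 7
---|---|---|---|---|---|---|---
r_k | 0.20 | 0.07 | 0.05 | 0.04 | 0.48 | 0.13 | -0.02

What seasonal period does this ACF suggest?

5

The largest autocorrelation is r_5 = 0.48; the remaining lags stay at or below 0.20. The elevated value at lag 1 (0.20), dropping to 0.07 at lag 2, reflects decaying short-term dependence rather than seasonality.
The dominant spike at lag 5 indicates a seasonal period of 5.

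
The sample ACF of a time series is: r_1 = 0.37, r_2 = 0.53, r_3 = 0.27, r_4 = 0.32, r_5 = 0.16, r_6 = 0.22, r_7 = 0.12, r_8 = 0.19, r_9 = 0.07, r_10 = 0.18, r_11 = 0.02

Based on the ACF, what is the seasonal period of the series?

2

The largest autocorrelation is r_2 = 0.53; the remaining lags stay at or below 0.37.
The dominant spike at lag 2 indicates a seasonal period of 2.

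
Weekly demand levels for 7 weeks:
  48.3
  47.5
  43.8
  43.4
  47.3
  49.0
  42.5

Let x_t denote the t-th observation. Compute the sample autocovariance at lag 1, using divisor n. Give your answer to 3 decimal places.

Mean x̄ = (48.3 + 47.5 + 43.8 + 43.4 + 47.3 + 49.0 + 42.5)/7 = 45.9714
Deviations: 2.3286, 1.5286, -2.1714, -2.5714, 1.3286, 3.0286, -3.4714
Σ_{t=1}^{6}(x_t−x̄)(x_{t+1}−x̄) = -4.0822
γ_1 = -4.0822 / 7 = -0.583

-0.583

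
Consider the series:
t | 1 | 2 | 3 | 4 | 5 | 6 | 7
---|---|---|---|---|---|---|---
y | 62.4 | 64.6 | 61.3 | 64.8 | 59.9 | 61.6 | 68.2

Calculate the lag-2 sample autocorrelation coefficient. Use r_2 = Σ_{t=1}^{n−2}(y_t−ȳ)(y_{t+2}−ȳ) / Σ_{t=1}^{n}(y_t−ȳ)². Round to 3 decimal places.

Mean ȳ = (62.4 + 64.6 + 61.3 + 64.8 + 59.9 + 61.6 + 68.2)/7 = 63.2571
Deviations from mean: -0.8571, 1.3429, -1.9571, 1.5429, -3.3571, -1.6571, 4.9429
Numerator Σ_{t=1}^{5}(y_t−ȳ)(y_{t+2}−ȳ) = -8.8308
Denominator Σ(y_t−ȳ)² = 47.1971
r_2 = -8.8308 / 47.1971 = -0.187

-0.187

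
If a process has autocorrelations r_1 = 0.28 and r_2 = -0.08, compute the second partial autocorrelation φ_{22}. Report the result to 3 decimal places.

-0.172

φ_{22} = (r_2 − r_1²) / (1 − r_1²)
r_1² = (0.28)² = 0.0784
Numerator = -0.08 − 0.0784 = -0.1584; denominator = 1 − 0.0784 = 0.9216
φ_{22} = -0.1584 / 0.9216 = -0.172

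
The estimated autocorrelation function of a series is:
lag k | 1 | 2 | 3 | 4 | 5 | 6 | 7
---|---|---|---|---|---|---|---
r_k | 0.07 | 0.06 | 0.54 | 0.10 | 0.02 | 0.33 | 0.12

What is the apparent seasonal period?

The largest autocorrelation is r_3 = 0.54, with a weaker echo at lag 6 (0.33); the remaining lags stay at or below 0.12.
The dominant spike at lag 3 indicates a seasonal period of 3.

3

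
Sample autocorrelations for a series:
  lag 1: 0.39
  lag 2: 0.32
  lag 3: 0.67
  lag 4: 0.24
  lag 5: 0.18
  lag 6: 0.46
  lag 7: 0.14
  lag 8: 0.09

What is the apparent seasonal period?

3

The largest autocorrelation is r_3 = 0.67, with a weaker echo at lag 6 (0.46); the remaining lags stay at or below 0.39. The elevated value at lag 1 (0.39), dropping to 0.32 at lag 2, reflects decaying short-term dependence rather than seasonality.
The dominant spike at lag 3 indicates a seasonal period of 3.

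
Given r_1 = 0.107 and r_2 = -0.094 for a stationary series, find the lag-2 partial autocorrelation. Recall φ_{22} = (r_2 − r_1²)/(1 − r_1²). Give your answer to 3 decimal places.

φ_{22} = (r_2 − r_1²) / (1 − r_1²)
r_1² = (0.107)² = 0.011449
Numerator = -0.094 − 0.0114 = -0.1054; denominator = 1 − 0.0114 = 0.9886
φ_{22} = -0.1054 / 0.9886 = -0.107

-0.107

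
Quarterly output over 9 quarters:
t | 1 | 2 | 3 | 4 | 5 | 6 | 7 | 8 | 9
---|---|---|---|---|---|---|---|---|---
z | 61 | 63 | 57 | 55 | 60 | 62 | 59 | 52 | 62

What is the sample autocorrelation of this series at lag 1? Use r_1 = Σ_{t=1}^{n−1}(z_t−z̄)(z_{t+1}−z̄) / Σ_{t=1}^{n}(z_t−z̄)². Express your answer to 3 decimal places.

Mean z̄ = (61 + 63 + 57 + 55 + 60 + 62 + 59 + 52 + 62)/9 = 59.0000
Numerator Σ_{t=1}^{8}(z_t−z̄)(z_{t+1}−z̄) = -14.0000
Denominator Σ(z_t−z̄)² = 108.0000
r_1 = -14.0000 / 108.0000 = -0.130

-0.130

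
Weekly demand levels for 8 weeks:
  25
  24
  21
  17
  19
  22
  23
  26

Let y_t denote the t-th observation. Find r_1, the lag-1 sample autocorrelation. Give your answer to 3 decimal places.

0.443

Mean ȳ = (25 + 24 + 21 + 17 + 19 + 22 + 23 + 26)/8 = 22.1250
Σ(y_t−ȳ)(y_{t+1}−ȳ) = (5.3906) + (-2.1094) + (5.7656) + (16.0156) + (0.3906) + (-0.1094) + (3.3906) = 28.7344
Denominator Σ(y_t−ȳ)² = 64.8750
r_1 = 28.7344 / 64.8750 = 0.443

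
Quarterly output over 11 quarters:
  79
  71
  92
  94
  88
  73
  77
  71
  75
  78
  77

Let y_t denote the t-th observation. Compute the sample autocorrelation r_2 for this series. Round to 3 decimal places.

-0.074

Mean ȳ = (79 + 71 + 92 + 94 + 88 + 73 + 77 + 71 + 75 + 78 + 77)/11 = 79.5455
Numerator Σ_{t=1}^{9}(y_t−ȳ)(y_{t+2}−ȳ) = -48.8678
Denominator Σ(y_t−ȳ)² = 660.7273
r_2 = -48.8678 / 660.7273 = -0.074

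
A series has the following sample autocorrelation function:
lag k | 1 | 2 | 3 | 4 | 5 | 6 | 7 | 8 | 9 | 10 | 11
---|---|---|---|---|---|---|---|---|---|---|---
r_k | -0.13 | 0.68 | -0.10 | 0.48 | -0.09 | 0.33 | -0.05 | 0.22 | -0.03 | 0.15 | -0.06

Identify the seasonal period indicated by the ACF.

2

The largest autocorrelation is r_2 = 0.68, with weaker echoes at lags 4 (0.48), 6 (0.33), 8 (0.22) and 10 (0.15); the remaining lags stay at or below -0.03.
The dominant spike at lag 2 indicates a seasonal period of 2.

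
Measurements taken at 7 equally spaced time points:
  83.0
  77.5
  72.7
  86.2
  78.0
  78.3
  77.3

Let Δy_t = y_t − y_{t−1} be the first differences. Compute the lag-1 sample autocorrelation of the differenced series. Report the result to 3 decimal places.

First differences Δy: -5.5, -4.8, 13.5, -8.2, 0.3, -1.0
Mean of differences = -0.9500
Numerator Σ(Δy_t−Δȳ)(Δy_{t+1}−Δȳ) = -152.0025
Denominator Σ(Δy_t−Δȳ)² = 298.4550
r_1(Δy) = -152.0025 / 298.4550 = -0.509

-0.509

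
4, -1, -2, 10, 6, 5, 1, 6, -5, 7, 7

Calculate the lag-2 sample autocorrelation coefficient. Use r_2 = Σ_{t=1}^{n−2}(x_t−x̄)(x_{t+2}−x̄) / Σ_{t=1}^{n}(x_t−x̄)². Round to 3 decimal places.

-0.182

Mean x̄ = (4 − 1 − 2 + 10 + 6 + 5 + 1 + 6 − 5 + 7 + 7)/11 = 3.4545
Numerator Σ_{t=1}^{9}(x_t−x̄)(x_{t+2}−x̄) = -38.4132
Denominator Σ(x_t−x̄)² = 210.7273
r_2 = -38.4132 / 210.7273 = -0.182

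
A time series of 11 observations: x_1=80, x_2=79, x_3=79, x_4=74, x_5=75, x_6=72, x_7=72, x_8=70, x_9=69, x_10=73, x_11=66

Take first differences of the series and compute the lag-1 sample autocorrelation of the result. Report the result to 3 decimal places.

First differences Δx: -1, 0, -5, 1, -3, 0, -2, -1, 4, -7
Mean of differences = -1.4000
Numerator Σ(Δx_t−Δx̄)(Δx_{t+1}−Δx̄) = -48.3600
Denominator Σ(Δx_t−Δx̄)² = 86.4000
r_1(Δx) = -48.3600 / 86.4000 = -0.560

-0.560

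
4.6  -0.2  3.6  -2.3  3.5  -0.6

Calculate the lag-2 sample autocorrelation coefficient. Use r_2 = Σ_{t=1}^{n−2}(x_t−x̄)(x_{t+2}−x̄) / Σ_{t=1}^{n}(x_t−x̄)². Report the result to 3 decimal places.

0.630

Mean x̄ = (4.6 − 0.2 + 3.6 − 2.3 + 3.5 − 0.6)/6 = 1.4333
Deviations from mean: 3.1667, -1.6333, 2.1667, -3.7333, 2.0667, -2.0333
Σ(x_t−x̄)(x_{t+2}−x̄) = (6.8611) + (6.0978) + (4.4778) + (7.5911) = 25.0278
Denominator Σ(x_t−x̄)² = 39.7333
r_2 = 25.0278 / 39.7333 = 0.630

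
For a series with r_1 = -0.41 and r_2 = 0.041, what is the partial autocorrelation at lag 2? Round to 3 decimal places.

φ_{22} = (r_2 − r_1²) / (1 − r_1²)
r_1² = (-0.41)² = 0.1681
Numerator = 0.041 − 0.1681 = -0.1271; denominator = 1 − 0.1681 = 0.8319
φ_{22} = -0.1271 / 0.8319 = -0.153

-0.153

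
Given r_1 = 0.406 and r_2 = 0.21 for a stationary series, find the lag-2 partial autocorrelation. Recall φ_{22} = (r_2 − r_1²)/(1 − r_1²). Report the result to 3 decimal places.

0.054

φ_{22} = (r_2 − r_1²) / (1 − r_1²)
r_1² = (0.406)² = 0.164836
Numerator = 0.21 − 0.1648 = 0.0452; denominator = 1 − 0.1648 = 0.8352
φ_{22} = 0.0452 / 0.8352 = 0.054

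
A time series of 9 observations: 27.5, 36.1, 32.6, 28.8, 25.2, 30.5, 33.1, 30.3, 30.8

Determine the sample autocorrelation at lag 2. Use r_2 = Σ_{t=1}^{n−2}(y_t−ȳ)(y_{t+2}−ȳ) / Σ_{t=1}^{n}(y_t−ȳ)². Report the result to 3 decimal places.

Mean ȳ = (27.5 + 36.1 + 32.6 + 28.8 + 25.2 + 30.5 + 33.1 + 30.3 + 30.8)/9 = 30.5444
Numerator Σ_{t=1}^{7}(y_t−ȳ)(y_{t+2}−ȳ) = -39.8517
Denominator Σ(y_t−ȳ)² = 82.6222
r_2 = -39.8517 / 82.6222 = -0.482

-0.482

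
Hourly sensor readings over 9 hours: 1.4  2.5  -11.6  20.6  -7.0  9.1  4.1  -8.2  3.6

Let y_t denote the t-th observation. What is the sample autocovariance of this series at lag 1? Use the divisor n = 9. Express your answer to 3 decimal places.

Mean ȳ = (1.4 + 2.5 − 11.6 + 20.6 − 7.0 + 9.1 + 4.1 − 8.2 + 3.6)/9 = 1.6111
Σ_{t=1}^{8}(y_t−ȳ)(y_{t+1}−ȳ) = -516.0912
γ_1 = -516.0912 / 9 = -57.343

-57.343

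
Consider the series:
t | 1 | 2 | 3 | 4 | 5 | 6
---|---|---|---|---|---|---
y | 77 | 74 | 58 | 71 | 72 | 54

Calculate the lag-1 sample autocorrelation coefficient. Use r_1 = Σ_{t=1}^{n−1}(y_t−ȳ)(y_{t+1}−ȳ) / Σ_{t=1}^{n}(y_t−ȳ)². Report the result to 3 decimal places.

Mean ȳ = (77 + 74 + 58 + 71 + 72 + 54)/6 = 67.6667
Deviations from mean: 9.3333, 6.3333, -9.6667, 3.3333, 4.3333, -13.6667
Σ(y_t−ȳ)(y_{t+1}−ȳ) = (59.1111) + (-61.2222) + (-32.2222) + (14.4444) + (-59.2222) = -79.1111
Denominator Σ(y_t−ȳ)² = 437.3333
r_1 = -79.1111 / 437.3333 = -0.181

-0.181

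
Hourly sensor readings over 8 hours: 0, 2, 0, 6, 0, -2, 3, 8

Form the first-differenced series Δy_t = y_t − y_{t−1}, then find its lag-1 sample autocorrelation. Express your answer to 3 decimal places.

First differences Δy: 2, -2, 6, -6, -2, 5, 5
Mean of differences = 1.1429
Numerator Σ(Δy_t−Δȳ)(Δy_{t+1}−Δȳ) = -27.4490
Denominator Σ(Δy_t−Δȳ)² = 124.8571
r_1(Δy) = -27.4490 / 124.8571 = -0.220

-0.220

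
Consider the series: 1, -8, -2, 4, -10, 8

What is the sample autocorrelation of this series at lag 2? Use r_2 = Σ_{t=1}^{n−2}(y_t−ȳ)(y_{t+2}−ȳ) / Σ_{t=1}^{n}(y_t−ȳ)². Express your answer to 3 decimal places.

0.073

Mean ȳ = (1 − 8 − 2 + 4 − 10 + 8)/6 = -1.1667
Deviations from mean: 2.1667, -6.8333, -0.8333, 5.1667, -8.8333, 9.1667
Numerator Σ_{t=1}^{4}(y_t−ȳ)(y_{t+2}−ȳ) = 17.6111
Denominator Σ(y_t−ȳ)² = 240.8333
r_2 = 17.6111 / 240.8333 = 0.073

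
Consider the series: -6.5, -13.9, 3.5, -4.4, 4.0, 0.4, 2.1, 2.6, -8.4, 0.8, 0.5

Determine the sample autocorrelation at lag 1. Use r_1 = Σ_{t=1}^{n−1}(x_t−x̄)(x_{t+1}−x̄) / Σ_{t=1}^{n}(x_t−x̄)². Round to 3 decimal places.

Mean x̄ = (-6.5 − 13.9 + 3.5 − 4.4 + 4.0 + 0.4 + 2.1 + 2.6 − 8.4 + 0.8 + 0.5)/11 = -1.7545
Numerator Σ_{t=1}^{10}(x_t−x̄)(x_{t+1}−x̄) = -37.9739
Denominator Σ(x_t−x̄)² = 331.9873
r_1 = -37.9739 / 331.9873 = -0.114

-0.114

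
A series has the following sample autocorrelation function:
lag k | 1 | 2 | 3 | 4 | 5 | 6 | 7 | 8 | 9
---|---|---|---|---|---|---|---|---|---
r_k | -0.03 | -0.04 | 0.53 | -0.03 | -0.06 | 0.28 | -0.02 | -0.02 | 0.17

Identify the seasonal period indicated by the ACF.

3

The largest autocorrelation is r_3 = 0.53, with weaker echoes at lags 6 (0.28) and 9 (0.17); the remaining lags stay at or below -0.02.
The dominant spike at lag 3 indicates a seasonal period of 3.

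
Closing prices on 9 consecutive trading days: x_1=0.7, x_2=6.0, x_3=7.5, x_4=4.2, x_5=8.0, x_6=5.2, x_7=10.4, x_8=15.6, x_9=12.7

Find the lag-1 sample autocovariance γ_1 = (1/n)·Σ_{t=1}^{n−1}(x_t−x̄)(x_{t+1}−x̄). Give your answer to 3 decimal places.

7.208

Mean x̄ = (0.7 + 6.0 + 7.5 + 4.2 + 8.0 + 5.2 + 10.4 + 15.6 + 12.7)/9 = 7.8111
Σ_{t=1}^{8}(x_t−x̄)(x_{t+1}−x̄) = 64.8743
γ_1 = 64.8743 / 9 = 7.208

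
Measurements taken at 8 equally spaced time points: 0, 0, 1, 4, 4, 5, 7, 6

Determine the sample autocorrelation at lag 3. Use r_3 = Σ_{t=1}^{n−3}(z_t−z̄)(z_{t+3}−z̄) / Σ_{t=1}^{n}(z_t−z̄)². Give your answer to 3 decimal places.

Mean z̄ = (0 + 0 + 1 + 4 + 4 + 5 + 7 + 6)/8 = 3.3750
Numerator Σ_{t=1}^{5}(z_t−z̄)(z_{t+3}−z̄) = -4.1719
Denominator Σ(z_t−z̄)² = 51.8750
r_3 = -4.1719 / 51.8750 = -0.080

-0.080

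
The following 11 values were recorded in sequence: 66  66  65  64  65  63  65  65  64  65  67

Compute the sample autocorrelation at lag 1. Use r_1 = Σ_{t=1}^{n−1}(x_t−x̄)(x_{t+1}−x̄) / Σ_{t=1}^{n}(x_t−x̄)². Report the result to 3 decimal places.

0.083

Mean x̄ = (66 + 66 + 65 + 64 + 65 + 63 + 65 + 65 + 64 + 65 + 67)/11 = 65.0000
Numerator Σ_{t=1}^{10}(x_t−x̄)(x_{t+1}−x̄) = 1.0000
Denominator Σ(x_t−x̄)² = 12.0000
r_1 = 1.0000 / 12.0000 = 0.083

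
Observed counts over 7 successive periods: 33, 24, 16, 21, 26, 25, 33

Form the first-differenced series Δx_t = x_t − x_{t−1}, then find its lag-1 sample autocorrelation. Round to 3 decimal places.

First differences Δx: -9, -8, 5, 5, -1, 8
Mean of differences = 0.0000
Numerator Σ(Δx_t−Δx̄)(Δx_{t+1}−Δx̄) = 44.0000
Denominator Σ(Δx_t−Δx̄)² = 260.0000
r_1(Δx) = 44.0000 / 260.0000 = 0.169

0.169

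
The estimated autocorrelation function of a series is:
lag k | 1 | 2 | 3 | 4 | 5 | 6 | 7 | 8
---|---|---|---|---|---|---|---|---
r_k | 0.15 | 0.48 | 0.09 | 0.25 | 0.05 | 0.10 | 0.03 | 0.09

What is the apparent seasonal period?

2

The largest autocorrelation is r_2 = 0.48, with a weaker echo at lag 4 (0.25); the remaining lags stay at or below 0.15.
The dominant spike at lag 2 indicates a seasonal period of 2.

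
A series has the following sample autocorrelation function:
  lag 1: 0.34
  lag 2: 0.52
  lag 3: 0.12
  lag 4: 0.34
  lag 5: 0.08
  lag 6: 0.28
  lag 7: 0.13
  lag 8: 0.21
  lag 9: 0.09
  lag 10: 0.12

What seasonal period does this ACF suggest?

The largest autocorrelation is r_2 = 0.52; the remaining lags stay at or below 0.34.
The dominant spike at lag 2 indicates a seasonal period of 2.

2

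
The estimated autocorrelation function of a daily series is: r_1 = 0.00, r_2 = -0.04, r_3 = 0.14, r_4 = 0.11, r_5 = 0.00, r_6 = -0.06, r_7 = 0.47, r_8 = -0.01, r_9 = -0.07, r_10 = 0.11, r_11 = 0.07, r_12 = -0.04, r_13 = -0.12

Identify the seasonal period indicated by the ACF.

The largest autocorrelation is r_7 = 0.47; the remaining lags stay at or below 0.14.
The dominant spike at lag 7 indicates a seasonal period of 7.

7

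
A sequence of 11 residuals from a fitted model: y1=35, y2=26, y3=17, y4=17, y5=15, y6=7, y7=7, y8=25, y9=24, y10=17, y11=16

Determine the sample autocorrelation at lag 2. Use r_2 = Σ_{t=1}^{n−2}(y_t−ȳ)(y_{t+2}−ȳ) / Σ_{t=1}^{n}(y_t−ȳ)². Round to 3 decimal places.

-0.190

Mean ȳ = (35 + 26 + 17 + 17 + 15 + 7 + 7 + 25 + 24 + 17 + 16)/11 = 18.7273
Numerator Σ_{t=1}^{9}(y_t−ȳ)(y_{t+2}−ȳ) = -130.8760
Denominator Σ(y_t−ȳ)² = 690.1818
r_2 = -130.8760 / 690.1818 = -0.190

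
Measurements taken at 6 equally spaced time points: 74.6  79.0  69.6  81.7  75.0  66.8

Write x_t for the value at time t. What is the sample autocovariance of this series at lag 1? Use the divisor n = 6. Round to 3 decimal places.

-9.461

Mean x̄ = (74.6 + 79.0 + 69.6 + 81.7 + 75.0 + 66.8)/6 = 74.4500
Deviations: 0.1500, 4.5500, -4.8500, 7.2500, 0.5500, -7.6500
Σ_{t=1}^{5}(x_t−x̄)(x_{t+1}−x̄) = -56.7675
γ_1 = -56.7675 / 6 = -9.461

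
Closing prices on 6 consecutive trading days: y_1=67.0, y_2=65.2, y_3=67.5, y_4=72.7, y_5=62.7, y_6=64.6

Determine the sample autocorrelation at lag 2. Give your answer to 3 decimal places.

Mean ȳ = (67.0 + 65.2 + 67.5 + 72.7 + 62.7 + 64.6)/6 = 66.6167
Deviations from mean: 0.3833, -1.4167, 0.8833, 6.0833, -3.9167, -2.0167
Numerator Σ_{t=1}^{4}(y_t−ȳ)(y_{t+2}−ȳ) = -24.0072
Denominator Σ(y_t−ȳ)² = 59.3483
r_2 = -24.0072 / 59.3483 = -0.405

-0.405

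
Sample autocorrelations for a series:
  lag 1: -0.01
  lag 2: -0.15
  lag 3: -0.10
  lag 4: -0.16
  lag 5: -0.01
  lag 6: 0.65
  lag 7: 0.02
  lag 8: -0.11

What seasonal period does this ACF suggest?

The largest autocorrelation is r_6 = 0.65; the remaining lags stay at or below 0.02.
The dominant spike at lag 6 indicates a seasonal period of 6.

6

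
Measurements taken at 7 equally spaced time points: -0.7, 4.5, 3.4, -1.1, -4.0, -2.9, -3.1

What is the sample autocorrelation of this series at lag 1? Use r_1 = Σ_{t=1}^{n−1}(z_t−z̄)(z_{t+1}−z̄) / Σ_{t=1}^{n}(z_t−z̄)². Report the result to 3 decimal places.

0.505

Mean z̄ = (-0.7 + 4.5 + 3.4 − 1.1 − 4.0 − 2.9 − 3.1)/7 = -0.5571
Deviations from mean: -0.1429, 5.0571, 3.9571, -0.5429, -3.4429, -2.3429, -2.5429
Numerator Σ_{t=1}^{6}(z_t−z̄)(z_{t+1}−z̄) = 33.0339
Denominator Σ(z_t−z̄)² = 65.3571
r_1 = 33.0339 / 65.3571 = 0.505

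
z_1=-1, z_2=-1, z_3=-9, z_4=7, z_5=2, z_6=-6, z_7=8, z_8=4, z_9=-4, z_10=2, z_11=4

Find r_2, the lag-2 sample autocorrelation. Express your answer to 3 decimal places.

-0.378

Mean z̄ = (-1 − 1 − 9 + 7 + 2 − 6 + 8 + 4 − 4 + 2 + 4)/11 = 0.5455
Numerator Σ_{t=1}^{9}(z_t−z̄)(z_{t+2}−z̄) = -107.6860
Denominator Σ(z_t−z̄)² = 284.7273
r_2 = -107.6860 / 284.7273 = -0.378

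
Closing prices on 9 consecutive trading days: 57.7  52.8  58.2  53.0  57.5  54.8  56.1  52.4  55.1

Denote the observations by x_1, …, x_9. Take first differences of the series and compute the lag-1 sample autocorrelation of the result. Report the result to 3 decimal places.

First differences Δx: -4.9, 5.4, -5.2, 4.5, -2.7, 1.3, -3.7, 2.7
Mean of differences = -0.3250
Numerator Σ(Δx_t−Δx̄)(Δx_{t+1}−Δx̄) = -108.6356
Denominator Σ(Δx_t−Δx̄)² = 129.5750
r_1(Δx) = -108.6356 / 129.5750 = -0.838

-0.838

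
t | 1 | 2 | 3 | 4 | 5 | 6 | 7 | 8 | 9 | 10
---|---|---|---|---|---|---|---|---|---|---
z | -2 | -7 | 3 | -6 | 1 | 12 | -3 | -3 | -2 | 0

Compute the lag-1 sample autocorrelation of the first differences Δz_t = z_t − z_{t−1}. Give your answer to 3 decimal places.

First differences Δz: -5, 10, -9, 7, 11, -15, 0, 1, 2
Mean of differences = 0.2222
Numerator Σ(Δz_t−Δz̄)(Δz_{t+1}−Δz̄) = -290.1605
Denominator Σ(Δz_t−Δz̄)² = 605.5556
r_1(Δz) = -290.1605 / 605.5556 = -0.479

-0.479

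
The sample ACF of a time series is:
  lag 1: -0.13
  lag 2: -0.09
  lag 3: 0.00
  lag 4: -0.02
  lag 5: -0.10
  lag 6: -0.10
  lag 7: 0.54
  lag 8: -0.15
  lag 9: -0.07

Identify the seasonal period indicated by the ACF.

7

The largest autocorrelation is r_7 = 0.54; the remaining lags stay at or below 0.00.
The dominant spike at lag 7 indicates a seasonal period of 7.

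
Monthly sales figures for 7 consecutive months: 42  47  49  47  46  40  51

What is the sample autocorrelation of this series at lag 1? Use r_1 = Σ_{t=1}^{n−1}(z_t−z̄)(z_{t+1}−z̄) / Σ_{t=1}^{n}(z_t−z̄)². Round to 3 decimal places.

Mean z̄ = (42 + 47 + 49 + 47 + 46 + 40 + 51)/7 = 46.0000
Σ(z_t−z̄)(z_{t+1}−z̄) = (-4.0000) + (3.0000) + (3.0000) + (0.0000) + (0.0000) + (-30.0000) = -28.0000
Denominator Σ(z_t−z̄)² = 88.0000
r_1 = -28.0000 / 88.0000 = -0.318

-0.318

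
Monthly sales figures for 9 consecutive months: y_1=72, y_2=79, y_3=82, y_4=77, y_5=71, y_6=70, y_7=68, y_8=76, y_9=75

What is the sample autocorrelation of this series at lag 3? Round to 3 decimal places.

Mean ȳ = (72 + 79 + 82 + 77 + 71 + 70 + 68 + 76 + 75)/9 = 74.4444
Σ(y_t−ȳ)(y_{t+3}−ȳ) = (-6.2469) + (-15.6914) + (-33.5802) + (-16.4691) + (-5.3580) + (-2.4691) = -79.8148
Denominator Σ(y_t−ȳ)² = 166.2222
r_3 = -79.8148 / 166.2222 = -0.480

-0.480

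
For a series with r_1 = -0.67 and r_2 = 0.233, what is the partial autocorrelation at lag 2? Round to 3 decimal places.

φ_{22} = (r_2 − r_1²) / (1 − r_1²)
r_1² = (-0.67)² = 0.4489
Numerator = 0.233 − 0.4489 = -0.2159; denominator = 1 − 0.4489 = 0.5511
φ_{22} = -0.2159 / 0.5511 = -0.392

-0.392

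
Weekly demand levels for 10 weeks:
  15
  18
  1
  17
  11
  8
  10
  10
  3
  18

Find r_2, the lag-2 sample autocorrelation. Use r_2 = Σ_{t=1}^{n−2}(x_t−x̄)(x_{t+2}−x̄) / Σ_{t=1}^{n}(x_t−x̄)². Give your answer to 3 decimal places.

Mean x̄ = (15 + 18 + 1 + 17 + 11 + 8 + 10 + 10 + 3 + 18)/10 = 11.1000
Numerator Σ_{t=1}^{8}(x_t−x̄)(x_{t+2}−x̄) = -11.1200
Denominator Σ(x_t−x̄)² = 324.9000
r_2 = -11.1200 / 324.9000 = -0.034

-0.034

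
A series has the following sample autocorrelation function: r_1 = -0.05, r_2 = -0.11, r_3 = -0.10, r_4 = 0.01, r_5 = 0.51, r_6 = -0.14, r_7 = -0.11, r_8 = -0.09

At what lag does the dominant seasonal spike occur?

5

The largest autocorrelation is r_5 = 0.51; the remaining lags stay at or below 0.01.
The dominant spike at lag 5 indicates a seasonal period of 5.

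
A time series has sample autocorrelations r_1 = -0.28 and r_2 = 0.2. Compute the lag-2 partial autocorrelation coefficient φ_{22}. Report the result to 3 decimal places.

φ_{22} = (r_2 − r_1²) / (1 − r_1²)
r_1² = (-0.28)² = 0.0784
Numerator = 0.2 − 0.0784 = 0.1216; denominator = 1 − 0.0784 = 0.9216
φ_{22} = 0.1216 / 0.9216 = 0.132

0.132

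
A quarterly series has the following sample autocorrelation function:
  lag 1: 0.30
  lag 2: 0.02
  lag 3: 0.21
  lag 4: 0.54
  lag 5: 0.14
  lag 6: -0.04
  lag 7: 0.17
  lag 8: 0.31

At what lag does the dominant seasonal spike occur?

The largest autocorrelation is r_4 = 0.54, with a weaker echo at lag 8 (0.31); the remaining lags stay at or below 0.30. The elevated value at lag 1 (0.30), dropping to 0.02 at lag 2, reflects decaying short-term dependence rather than seasonality.
The dominant spike at lag 4 indicates a seasonal period of 4.

4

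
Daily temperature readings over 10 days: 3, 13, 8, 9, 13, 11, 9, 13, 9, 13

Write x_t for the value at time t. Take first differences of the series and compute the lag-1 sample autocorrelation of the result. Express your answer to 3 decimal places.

First differences Δx: 10, -5, 1, 4, -2, -2, 4, -4, 4
Mean of differences = 1.1111
Numerator Σ(Δx_t−Δx̄)(Δx_{t+1}−Δx̄) = -91.7901
Denominator Σ(Δx_t−Δx̄)² = 186.8889
r_1(Δx) = -91.7901 / 186.8889 = -0.491

-0.491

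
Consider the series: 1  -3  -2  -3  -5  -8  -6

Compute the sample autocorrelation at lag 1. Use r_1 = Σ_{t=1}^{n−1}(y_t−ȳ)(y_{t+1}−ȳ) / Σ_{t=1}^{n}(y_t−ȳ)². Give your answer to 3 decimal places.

0.393

Mean ȳ = (1 − 3 − 2 − 3 − 5 − 8 − 6)/7 = -3.7143
Σ(y_t−ȳ)(y_{t+1}−ȳ) = (3.3673) + (1.2245) + (1.2245) + (-0.9184) + (5.5102) + (9.7959) = 20.2041
Denominator Σ(y_t−ȳ)² = 51.4286
r_1 = 20.2041 / 51.4286 = 0.393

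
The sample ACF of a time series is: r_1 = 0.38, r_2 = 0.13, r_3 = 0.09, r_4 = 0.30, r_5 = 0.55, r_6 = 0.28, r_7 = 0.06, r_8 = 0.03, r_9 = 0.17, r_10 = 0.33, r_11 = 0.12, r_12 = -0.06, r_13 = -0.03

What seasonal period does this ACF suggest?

5

The largest autocorrelation is r_5 = 0.55; the remaining lags stay at or below 0.38. The elevated value at lag 1 (0.38), dropping to 0.13 at lag 2, reflects decaying short-term dependence rather than seasonality.
The dominant spike at lag 5 indicates a seasonal period of 5.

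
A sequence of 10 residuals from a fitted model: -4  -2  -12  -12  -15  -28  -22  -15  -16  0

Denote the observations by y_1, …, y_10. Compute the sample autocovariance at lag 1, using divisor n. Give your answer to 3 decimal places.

26.604

Mean ȳ = (-4 − 2 − 12 − 12 − 15 − 28 − 22 − 15 − 16 + 0)/10 = -12.6000
Σ_{t=1}^{9}(y_t−ȳ)(y_{t+1}−ȳ) = 266.0400
γ_1 = 266.0400 / 10 = 26.604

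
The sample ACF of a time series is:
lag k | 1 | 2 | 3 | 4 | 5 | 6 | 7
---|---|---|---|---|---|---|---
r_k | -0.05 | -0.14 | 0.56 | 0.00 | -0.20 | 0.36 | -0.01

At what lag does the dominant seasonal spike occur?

The largest autocorrelation is r_3 = 0.56, with a weaker echo at lag 6 (0.36); the remaining lags stay at or below 0.00.
The dominant spike at lag 3 indicates a seasonal period of 3.

3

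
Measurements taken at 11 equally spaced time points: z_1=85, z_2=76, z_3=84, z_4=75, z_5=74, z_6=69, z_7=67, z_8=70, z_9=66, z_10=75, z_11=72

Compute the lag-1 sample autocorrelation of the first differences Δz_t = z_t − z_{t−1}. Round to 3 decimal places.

-0.576

First differences Δz: -9, 8, -9, -1, -5, -2, 3, -4, 9, -3
Mean of differences = -1.3000
Numerator Σ(Δz_t−Δz̄)(Δz_{t+1}−Δz̄) = -203.9900
Denominator Σ(Δz_t−Δz̄)² = 354.1000
r_1(Δz) = -203.9900 / 354.1000 = -0.576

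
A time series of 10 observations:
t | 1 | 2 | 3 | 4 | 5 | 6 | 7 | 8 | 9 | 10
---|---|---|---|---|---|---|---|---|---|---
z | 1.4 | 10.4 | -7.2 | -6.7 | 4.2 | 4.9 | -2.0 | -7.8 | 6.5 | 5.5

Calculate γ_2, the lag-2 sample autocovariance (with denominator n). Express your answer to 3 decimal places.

-23.361

Mean z̄ = (1.4 + 10.4 − 7.2 − 6.7 + 4.2 + 4.9 − 2.0 − 7.8 + 6.5 + 5.5)/10 = 0.9200
Σ_{t=1}^{8}(z_t−z̄)(z_{t+2}−z̄) = -233.6108
γ_2 = -233.6108 / 10 = -23.361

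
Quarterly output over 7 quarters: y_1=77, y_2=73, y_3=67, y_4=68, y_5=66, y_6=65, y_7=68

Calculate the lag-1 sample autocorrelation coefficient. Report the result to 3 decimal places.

0.413

Mean ȳ = (77 + 73 + 67 + 68 + 66 + 65 + 68)/7 = 69.1429
Deviations from mean: 7.8571, 3.8571, -2.1429, -1.1429, -3.1429, -4.1429, -1.1429
Numerator Σ_{t=1}^{6}(y_t−ȳ)(y_{t+1}−ȳ) = 45.8367
Denominator Σ(y_t−ȳ)² = 110.8571
r_1 = 45.8367 / 110.8571 = 0.413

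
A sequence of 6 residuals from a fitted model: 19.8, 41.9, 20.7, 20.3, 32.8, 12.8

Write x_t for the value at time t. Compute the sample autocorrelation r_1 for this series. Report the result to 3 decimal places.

Mean x̄ = (19.8 + 41.9 + 20.7 + 20.3 + 32.8 + 12.8)/6 = 24.7167
Deviations from mean: -4.9167, 17.1833, -4.0167, -4.4167, 8.0833, -11.9167
Numerator Σ_{t=1}^{5}(x_t−x̄)(x_{t+1}−x̄) = -267.7919
Denominator Σ(x_t−x̄)² = 562.4283
r_1 = -267.7919 / 562.4283 = -0.476

-0.476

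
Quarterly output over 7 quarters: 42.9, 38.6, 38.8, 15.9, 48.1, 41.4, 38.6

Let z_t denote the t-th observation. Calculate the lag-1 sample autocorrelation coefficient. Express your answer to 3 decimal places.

Mean z̄ = (42.9 + 38.6 + 38.8 + 15.9 + 48.1 + 41.4 + 38.6)/7 = 37.7571
Σ(z_t−z̄)(z_{t+1}−z̄) = (4.3347) + (0.8790) + (-22.7939) + (-226.0653) + (37.6776) + (3.0704) = -202.8976
Denominator Σ(z_t−z̄)² = 626.9371
r_1 = -202.8976 / 626.9371 = -0.324

-0.324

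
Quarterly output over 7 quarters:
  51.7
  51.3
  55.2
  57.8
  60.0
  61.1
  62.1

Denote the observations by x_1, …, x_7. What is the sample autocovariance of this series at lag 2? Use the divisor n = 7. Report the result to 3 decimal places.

Mean x̄ = (51.7 + 51.3 + 55.2 + 57.8 + 60.0 + 61.1 + 62.1)/7 = 57.0286
Σ_{t=1}^{5}(x_t−x̄)(x_{t+2}−x̄) = 18.1012
γ_2 = 18.1012 / 7 = 2.586

2.586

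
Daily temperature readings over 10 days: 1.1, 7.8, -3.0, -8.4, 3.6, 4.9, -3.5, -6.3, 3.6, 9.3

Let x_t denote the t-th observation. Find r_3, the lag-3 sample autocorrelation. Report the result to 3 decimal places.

Mean x̄ = (1.1 + 7.8 − 3.0 − 8.4 + 3.6 + 4.9 − 3.5 − 6.3 + 3.6 + 9.3)/10 = 0.9100
Σ(x_t−x̄)(x_{t+3}−x̄) = (-1.7689) + (18.5341) + (-15.6009) + (41.0571) + (-19.3949) + (10.7331) + (-36.9999) = -3.4403
Denominator Σ(x_t−x̄)² = 321.6890
r_3 = -3.4403 / 321.6890 = -0.011

-0.011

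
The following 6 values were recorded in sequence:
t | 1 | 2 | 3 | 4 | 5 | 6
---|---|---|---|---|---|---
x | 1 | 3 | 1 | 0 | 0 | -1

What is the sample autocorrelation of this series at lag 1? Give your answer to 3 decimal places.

Mean x̄ = (1 + 3 + 1 + 0 + 0 − 1)/6 = 0.6667
Deviations from mean: 0.3333, 2.3333, 0.3333, -0.6667, -0.6667, -1.6667
Σ(x_t−x̄)(x_{t+1}−x̄) = (0.7778) + (0.7778) + (-0.2222) + (0.4444) + (1.1111) = 2.8889
Denominator Σ(x_t−x̄)² = 9.3333
r_1 = 2.8889 / 9.3333 = 0.310

0.310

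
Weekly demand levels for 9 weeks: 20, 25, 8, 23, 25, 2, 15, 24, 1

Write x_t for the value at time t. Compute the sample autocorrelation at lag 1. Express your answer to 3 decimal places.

-0.345

Mean x̄ = (20 + 25 + 8 + 23 + 25 + 2 + 15 + 24 + 1)/9 = 15.8889
Numerator Σ_{t=1}^{8}(x_t−x̄)(x_{t+1}−x̄) = -267.9012
Denominator Σ(x_t−x̄)² = 776.8889
r_1 = -267.9012 / 776.8889 = -0.345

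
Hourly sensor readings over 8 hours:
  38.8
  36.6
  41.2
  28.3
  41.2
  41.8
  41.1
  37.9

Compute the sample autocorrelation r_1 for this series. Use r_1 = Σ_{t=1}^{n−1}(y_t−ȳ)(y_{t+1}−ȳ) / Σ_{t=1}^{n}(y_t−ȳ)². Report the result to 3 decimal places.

Mean ȳ = (38.8 + 36.6 + 41.2 + 28.3 + 41.2 + 41.8 + 41.1 + 37.9)/8 = 38.3625
Deviations from mean: 0.4375, -1.7625, 2.8375, -10.0625, 2.8375, 3.4375, 2.7375, -0.4625
Σ(y_t−ȳ)(y_{t+1}−ȳ) = (-0.7711) + (-5.0011) + (-28.5523) + (-28.5523) + (9.7539) + (9.4102) + (-1.2661) = -44.9789
Denominator Σ(y_t−ȳ)² = 140.1788
r_1 = -44.9789 / 140.1788 = -0.321

-0.321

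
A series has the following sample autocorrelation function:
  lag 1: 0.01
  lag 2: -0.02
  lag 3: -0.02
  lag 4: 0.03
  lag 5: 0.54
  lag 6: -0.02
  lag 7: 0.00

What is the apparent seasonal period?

5

The largest autocorrelation is r_5 = 0.54; the remaining lags stay at or below 0.03.
The dominant spike at lag 5 indicates a seasonal period of 5.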